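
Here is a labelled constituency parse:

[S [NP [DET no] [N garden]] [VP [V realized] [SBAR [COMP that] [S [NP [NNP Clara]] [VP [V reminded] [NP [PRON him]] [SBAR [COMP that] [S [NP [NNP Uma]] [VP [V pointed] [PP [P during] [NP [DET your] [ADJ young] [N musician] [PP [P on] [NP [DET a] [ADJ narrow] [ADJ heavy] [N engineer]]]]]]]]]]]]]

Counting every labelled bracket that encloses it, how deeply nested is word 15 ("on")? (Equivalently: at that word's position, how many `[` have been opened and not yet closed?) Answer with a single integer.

12

Path from the root down to the word: S → VP → SBAR → S → VP → SBAR → S → VP → PP → NP → PP → P. That is 12 enclosing brackets.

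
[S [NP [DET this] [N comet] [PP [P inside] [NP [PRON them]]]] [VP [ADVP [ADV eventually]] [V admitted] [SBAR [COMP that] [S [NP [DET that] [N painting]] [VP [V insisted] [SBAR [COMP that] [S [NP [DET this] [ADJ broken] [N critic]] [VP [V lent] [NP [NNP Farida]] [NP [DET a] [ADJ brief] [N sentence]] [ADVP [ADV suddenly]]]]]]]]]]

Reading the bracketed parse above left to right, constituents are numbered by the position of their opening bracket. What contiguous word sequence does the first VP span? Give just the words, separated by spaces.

eventually admitted that that painting insisted that this broken critic lent Farida a brief sentence suddenly

Opening `[VP` markers occur at word positions 5, 10, 15; the first of these opens the constituent [VP eventually admitted that that painting insisted that this broken critic lent Farida a brief sentence suddenly].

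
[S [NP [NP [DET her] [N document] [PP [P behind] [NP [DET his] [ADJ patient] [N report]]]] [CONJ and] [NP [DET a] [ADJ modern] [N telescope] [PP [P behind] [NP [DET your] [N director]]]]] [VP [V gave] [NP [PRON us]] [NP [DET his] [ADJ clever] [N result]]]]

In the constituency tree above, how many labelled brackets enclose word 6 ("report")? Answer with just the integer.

6

Counting open brackets not yet closed at "report": [S [NP [NP [PP [NP [N = 6.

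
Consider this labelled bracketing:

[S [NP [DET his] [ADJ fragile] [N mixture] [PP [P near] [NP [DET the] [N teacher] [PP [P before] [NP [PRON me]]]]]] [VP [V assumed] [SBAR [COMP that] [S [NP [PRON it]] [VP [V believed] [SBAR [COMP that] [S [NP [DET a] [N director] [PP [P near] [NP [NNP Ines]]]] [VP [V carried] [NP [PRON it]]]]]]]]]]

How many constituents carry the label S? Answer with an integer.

3

Listing each S by its span: [S his fragile mixture near the teacher before me assumed that it believed that a director near Ines carried it]; [S it believed that a director near Ines carried it]; [S a director near Ines carried it] — that makes 3.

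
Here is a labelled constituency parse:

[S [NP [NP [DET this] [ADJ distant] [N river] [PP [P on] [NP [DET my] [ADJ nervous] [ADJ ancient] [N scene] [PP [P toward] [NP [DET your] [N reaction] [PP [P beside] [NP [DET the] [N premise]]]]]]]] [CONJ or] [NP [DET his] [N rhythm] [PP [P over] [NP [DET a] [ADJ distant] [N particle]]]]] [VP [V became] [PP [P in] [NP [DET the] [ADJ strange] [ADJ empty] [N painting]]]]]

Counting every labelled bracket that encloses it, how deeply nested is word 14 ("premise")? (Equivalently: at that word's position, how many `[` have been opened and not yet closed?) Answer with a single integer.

10

Path from the root down to the word: S → NP → NP → PP → NP → PP → NP → PP → NP → N. That is 10 enclosing brackets.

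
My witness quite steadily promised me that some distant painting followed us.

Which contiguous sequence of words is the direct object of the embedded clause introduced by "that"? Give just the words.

us

Within the embedded clause introduced by "that", the direct object of "followed" is "us".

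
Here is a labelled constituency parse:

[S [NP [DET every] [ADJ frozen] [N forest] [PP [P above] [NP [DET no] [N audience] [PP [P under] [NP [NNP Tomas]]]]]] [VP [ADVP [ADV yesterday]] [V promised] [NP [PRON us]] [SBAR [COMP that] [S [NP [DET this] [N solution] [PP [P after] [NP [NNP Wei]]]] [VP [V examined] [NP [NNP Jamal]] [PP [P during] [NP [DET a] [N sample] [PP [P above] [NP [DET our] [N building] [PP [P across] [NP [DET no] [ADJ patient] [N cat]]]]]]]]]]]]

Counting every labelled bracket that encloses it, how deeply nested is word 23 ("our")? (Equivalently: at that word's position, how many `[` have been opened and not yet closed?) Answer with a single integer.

Counting open brackets not yet closed at "our": [S [VP [SBAR [S [VP [PP [NP [PP [NP [DET = 10.

10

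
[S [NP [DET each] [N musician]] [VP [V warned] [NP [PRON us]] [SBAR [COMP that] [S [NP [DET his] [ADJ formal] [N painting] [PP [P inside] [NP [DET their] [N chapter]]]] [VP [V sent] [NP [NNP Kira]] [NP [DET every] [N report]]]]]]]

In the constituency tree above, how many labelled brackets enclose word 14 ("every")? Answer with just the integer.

7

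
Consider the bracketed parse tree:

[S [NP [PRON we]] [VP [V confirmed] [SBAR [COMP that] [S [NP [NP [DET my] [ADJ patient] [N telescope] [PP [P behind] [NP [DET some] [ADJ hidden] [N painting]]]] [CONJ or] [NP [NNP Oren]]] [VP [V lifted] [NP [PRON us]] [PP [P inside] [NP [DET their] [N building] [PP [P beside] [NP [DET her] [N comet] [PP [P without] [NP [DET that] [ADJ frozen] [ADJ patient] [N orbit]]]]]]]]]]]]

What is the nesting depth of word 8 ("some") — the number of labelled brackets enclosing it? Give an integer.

9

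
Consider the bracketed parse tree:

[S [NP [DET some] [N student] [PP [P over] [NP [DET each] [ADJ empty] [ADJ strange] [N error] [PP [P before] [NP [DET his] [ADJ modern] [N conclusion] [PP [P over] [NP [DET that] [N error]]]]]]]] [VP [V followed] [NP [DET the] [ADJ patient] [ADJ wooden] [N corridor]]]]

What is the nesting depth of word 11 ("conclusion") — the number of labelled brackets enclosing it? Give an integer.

The word sits inside N, which is inside NP, inside PP, inside NP, inside PP, inside NP, inside S — 7 brackets in all.

7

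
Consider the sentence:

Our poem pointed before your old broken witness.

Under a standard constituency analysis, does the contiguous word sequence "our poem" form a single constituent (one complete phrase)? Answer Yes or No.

The sequence corresponds to a single NP node — the noun phrase "our poem".

Yes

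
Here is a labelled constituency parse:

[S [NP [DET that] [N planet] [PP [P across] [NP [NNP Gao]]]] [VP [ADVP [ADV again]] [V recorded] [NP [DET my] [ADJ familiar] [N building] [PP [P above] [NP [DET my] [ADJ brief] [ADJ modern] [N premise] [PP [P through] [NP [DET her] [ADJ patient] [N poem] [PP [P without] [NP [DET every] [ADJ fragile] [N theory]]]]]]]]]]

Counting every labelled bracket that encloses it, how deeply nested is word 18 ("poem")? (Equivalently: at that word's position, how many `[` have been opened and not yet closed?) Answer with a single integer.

8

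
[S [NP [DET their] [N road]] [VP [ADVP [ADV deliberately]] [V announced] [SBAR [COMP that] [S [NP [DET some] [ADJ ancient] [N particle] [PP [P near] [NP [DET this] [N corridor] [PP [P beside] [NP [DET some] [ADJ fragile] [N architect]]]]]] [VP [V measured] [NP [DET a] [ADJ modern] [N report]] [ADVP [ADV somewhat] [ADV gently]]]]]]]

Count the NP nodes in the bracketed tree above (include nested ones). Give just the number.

The NP constituents are: [NP their road]; [NP some ancient particle near this corridor beside some fragile architect]; [NP this corridor beside some fragile architect]; [NP some fragile architect]; [NP a modern report]. Total: 5.

5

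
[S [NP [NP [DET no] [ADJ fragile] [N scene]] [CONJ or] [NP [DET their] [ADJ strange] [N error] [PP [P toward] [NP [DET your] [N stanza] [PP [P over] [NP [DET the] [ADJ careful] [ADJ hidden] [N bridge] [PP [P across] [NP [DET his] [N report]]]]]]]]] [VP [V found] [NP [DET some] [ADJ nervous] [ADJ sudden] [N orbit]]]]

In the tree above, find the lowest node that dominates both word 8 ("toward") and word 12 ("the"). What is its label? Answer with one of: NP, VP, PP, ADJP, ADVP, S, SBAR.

Word 8 lies under S → NP → NP → PP → P; word 12 lies under S → NP → NP → PP → NP → PP → NP → DET. The lowest shared node is the PP.

PP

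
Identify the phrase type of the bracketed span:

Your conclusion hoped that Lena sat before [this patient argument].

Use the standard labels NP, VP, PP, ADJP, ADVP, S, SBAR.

"argument" is the head of the bracketed span, so the span is a noun phrase: NP.

NP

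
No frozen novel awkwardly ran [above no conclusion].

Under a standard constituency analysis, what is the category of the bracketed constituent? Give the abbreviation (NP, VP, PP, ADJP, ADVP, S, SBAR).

PP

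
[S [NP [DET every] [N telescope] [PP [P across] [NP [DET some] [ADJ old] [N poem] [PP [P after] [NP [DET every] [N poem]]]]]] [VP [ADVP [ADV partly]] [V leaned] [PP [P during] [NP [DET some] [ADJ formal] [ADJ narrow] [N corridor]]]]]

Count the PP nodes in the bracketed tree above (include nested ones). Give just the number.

3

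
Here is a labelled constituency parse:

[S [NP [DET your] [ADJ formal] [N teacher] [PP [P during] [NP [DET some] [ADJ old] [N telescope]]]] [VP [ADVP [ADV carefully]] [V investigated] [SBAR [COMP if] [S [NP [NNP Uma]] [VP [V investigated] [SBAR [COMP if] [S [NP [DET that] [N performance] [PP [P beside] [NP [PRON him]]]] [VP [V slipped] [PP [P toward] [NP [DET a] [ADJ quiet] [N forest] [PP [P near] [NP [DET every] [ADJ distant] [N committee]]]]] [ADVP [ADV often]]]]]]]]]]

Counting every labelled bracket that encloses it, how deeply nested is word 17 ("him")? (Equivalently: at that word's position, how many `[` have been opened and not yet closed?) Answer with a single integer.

11

The word sits inside PRON, which is inside NP, inside PP, inside NP, inside S, inside SBAR, inside VP, inside S, inside SBAR, inside VP, inside S — 11 brackets in all.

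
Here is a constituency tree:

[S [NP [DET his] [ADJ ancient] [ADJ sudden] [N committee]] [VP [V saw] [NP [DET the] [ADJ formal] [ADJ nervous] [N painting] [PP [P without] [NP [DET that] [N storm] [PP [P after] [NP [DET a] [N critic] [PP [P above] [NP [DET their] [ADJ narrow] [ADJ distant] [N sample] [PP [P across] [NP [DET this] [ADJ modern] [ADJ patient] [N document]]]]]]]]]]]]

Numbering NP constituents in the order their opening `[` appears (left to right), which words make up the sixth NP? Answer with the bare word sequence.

this modern patient document

In left-to-right order the NP constituents are "his ancient sudden committee"; "the formal nervous painting without that storm after a critic above their narrow distant sample across this modern patient document"; "that storm after a critic above their narrow distant sample across this modern patient document"; "a critic above their narrow distant sample across this modern patient document"; "their narrow distant sample across this modern patient document"; "this modern patient document". Number 6 is "this modern patient document".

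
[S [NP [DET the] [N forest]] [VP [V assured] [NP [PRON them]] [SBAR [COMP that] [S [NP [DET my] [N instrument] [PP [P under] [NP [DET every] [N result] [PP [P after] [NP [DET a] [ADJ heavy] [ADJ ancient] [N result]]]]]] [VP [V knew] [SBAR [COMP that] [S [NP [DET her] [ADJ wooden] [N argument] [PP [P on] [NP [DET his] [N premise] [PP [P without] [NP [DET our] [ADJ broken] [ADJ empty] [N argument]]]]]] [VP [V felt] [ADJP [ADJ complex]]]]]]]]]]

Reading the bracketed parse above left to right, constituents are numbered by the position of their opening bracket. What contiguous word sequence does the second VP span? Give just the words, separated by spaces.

knew that her wooden argument on his premise without our broken empty argument felt complex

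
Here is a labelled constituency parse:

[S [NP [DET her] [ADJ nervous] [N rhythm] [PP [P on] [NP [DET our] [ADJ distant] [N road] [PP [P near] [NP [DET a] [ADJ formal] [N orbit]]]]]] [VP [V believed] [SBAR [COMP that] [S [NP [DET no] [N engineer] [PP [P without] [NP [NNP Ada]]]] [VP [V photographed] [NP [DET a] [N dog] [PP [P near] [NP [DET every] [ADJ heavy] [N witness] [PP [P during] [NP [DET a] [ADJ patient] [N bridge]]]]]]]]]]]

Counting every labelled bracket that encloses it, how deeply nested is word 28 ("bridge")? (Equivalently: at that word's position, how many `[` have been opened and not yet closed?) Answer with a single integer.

11

Counting open brackets not yet closed at "bridge": [S [VP [SBAR [S [VP [NP [PP [NP [PP [NP [N = 11.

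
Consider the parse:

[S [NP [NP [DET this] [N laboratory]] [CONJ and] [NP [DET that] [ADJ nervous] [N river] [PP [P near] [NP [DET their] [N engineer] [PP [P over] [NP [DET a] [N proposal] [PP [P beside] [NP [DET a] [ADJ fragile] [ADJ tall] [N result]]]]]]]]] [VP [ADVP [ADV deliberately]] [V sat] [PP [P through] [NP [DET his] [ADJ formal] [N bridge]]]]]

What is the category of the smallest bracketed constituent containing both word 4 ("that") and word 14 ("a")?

Word 4 lies under S → NP → NP → DET; word 14 lies under S → NP → NP → PP → NP → PP → NP → PP → NP → DET. The lowest shared node is the NP.

NP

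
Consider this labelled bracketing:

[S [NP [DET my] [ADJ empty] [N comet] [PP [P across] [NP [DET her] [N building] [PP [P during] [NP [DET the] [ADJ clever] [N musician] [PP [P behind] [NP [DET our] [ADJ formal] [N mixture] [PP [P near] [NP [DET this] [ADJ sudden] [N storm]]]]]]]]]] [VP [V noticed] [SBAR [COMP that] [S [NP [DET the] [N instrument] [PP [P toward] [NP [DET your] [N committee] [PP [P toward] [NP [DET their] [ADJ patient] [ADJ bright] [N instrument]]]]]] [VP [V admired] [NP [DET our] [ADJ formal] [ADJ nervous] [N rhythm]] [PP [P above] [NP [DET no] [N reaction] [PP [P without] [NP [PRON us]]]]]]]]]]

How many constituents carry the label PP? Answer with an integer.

Listing each PP by its span: [PP across her building during the clever musician behind our formal mixture near this sudden storm]; [PP during the clever musician behind our formal mixture near this sudden storm]; [PP behind our formal mixture near this sudden storm]; [PP near this sudden storm]; [PP toward your committee toward their patient bright instrument]; [PP toward their patient bright instrument] … — that makes 8.

8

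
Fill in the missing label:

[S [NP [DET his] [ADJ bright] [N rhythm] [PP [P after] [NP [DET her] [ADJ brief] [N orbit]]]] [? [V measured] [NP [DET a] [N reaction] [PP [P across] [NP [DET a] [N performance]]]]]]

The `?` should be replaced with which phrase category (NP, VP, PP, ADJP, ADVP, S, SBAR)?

VP

A constituent whose immediate children are V 'measured', NP is a verb phrase: VP.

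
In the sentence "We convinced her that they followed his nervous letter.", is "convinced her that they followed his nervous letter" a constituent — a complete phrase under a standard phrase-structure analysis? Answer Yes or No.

Yes

These words form the whole verb phrase headed by "convinced", so yes — one constituent.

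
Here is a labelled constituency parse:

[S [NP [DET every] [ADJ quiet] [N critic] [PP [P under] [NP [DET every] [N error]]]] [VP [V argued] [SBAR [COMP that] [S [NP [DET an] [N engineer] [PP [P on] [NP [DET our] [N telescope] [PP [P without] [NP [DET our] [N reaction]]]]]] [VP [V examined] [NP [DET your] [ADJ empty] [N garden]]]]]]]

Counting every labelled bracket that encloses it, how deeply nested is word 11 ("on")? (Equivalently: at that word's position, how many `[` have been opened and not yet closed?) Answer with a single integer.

The word sits inside P, which is inside PP, inside NP, inside S, inside SBAR, inside VP, inside S — 7 brackets in all.

7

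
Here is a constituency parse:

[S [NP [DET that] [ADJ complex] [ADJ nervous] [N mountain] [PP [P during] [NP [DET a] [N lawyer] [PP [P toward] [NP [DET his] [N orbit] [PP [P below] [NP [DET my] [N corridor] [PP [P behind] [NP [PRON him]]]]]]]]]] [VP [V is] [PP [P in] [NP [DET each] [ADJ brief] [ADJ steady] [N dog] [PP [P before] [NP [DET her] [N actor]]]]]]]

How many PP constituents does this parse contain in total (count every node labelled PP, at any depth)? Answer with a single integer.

6

Scanning left to right, an opening `[PP` appears at word positions 5, 8, 11, 14, 17, 22 — 6 in total.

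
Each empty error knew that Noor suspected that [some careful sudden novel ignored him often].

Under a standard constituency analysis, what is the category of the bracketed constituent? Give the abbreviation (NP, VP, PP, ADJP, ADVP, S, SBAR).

The bracketed span "some careful sudden novel ignored him often" is headed by "ignored", making it a clause (S).

S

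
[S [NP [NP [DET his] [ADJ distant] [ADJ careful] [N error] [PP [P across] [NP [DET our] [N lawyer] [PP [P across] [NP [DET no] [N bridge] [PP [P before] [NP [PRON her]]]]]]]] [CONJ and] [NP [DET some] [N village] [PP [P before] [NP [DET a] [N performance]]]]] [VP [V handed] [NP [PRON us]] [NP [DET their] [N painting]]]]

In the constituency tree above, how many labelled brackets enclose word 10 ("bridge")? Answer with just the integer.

8

Counting open brackets not yet closed at "bridge": [S [NP [NP [PP [NP [PP [NP [N = 8.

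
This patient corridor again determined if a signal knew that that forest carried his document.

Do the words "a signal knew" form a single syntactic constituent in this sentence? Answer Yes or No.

No

The sequence begins inside the noun phrase "a signal" and ends inside the verb phrase "knew that that forest carried his document"; it crosses a phrase boundary, so no single node in the tree spans exactly those words.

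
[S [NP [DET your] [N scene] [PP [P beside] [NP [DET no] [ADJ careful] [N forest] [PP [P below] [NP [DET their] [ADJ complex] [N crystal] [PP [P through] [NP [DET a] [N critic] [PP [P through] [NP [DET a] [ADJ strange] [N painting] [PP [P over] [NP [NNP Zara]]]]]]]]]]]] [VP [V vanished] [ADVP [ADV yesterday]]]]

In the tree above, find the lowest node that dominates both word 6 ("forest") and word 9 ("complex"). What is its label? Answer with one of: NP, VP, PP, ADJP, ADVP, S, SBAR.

NP

The smallest bracket enclosing both words is [NP no careful forest below their complex crystal through a critic through a strange painting over Zara], so the label is NP.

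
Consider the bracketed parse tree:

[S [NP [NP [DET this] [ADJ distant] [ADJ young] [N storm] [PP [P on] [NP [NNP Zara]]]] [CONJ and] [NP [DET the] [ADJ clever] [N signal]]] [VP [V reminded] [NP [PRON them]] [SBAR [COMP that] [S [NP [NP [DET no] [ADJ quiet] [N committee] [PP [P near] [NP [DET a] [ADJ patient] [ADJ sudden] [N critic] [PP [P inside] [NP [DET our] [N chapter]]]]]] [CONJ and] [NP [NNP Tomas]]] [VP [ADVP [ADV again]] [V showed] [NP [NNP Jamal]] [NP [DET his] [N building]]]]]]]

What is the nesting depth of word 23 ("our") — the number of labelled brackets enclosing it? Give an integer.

The word sits inside DET, which is inside NP, inside PP, inside NP, inside PP, inside NP, inside NP, inside S, inside SBAR, inside VP, inside S — 11 brackets in all.

11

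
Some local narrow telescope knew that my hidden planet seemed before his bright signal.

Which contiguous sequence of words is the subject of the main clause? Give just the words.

some local narrow telescope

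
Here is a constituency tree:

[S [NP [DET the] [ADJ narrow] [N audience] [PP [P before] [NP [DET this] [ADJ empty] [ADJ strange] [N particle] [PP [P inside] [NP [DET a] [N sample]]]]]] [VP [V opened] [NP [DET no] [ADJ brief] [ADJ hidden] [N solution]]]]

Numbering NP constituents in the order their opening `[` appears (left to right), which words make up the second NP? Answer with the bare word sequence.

this empty strange particle inside a sample

Opening `[NP` markers occur at word positions 1, 5, 10, 13; the second of these opens the constituent [NP this empty strange particle inside a sample].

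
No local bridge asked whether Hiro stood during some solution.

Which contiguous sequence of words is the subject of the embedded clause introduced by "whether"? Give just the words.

Hiro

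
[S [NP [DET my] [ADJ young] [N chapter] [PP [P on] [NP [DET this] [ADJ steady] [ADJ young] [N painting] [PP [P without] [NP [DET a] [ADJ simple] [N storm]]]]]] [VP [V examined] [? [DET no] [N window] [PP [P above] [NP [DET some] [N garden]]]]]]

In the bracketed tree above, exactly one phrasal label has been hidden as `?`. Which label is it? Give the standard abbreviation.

Looking at what the `?` directly dominates — DET 'no', N 'window', PP — this is a noun phrase (NP).

NP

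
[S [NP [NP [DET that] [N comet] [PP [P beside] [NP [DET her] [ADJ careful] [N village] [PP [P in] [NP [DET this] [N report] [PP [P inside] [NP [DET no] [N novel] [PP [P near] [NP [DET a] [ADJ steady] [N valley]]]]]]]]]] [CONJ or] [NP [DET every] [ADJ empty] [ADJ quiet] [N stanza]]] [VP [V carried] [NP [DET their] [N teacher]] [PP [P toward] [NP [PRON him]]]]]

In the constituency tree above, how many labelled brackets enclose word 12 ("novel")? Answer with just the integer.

10

Counting open brackets not yet closed at "novel": [S [NP [NP [PP [NP [PP [NP [PP [NP [N = 10.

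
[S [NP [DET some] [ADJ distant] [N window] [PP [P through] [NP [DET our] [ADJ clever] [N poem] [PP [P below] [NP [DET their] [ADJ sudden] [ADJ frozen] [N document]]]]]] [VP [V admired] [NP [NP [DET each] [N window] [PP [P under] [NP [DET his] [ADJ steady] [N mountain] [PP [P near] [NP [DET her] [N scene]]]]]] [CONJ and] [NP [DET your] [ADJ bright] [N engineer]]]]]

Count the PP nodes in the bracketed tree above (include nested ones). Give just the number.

Scanning left to right, an opening `[PP` appears at word positions 4, 8, 16, 20 — 4 in total.

4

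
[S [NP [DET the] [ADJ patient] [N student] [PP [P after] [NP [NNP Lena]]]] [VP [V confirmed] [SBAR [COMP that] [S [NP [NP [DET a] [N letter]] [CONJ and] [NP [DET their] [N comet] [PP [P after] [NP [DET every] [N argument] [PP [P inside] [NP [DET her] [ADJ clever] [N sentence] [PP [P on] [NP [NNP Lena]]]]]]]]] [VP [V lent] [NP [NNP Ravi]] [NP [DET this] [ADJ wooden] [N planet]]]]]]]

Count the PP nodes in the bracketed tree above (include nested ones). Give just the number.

4

The PP constituents are: [PP after Lena]; [PP after every argument inside her clever sentence on Lena]; [PP inside her clever sentence on Lena]; [PP on Lena]. Total: 4.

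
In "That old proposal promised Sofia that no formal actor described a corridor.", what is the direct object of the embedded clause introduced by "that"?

a corridor

"described" heads the VP of the embedded clause introduced by "that", and "a corridor" is its direct object.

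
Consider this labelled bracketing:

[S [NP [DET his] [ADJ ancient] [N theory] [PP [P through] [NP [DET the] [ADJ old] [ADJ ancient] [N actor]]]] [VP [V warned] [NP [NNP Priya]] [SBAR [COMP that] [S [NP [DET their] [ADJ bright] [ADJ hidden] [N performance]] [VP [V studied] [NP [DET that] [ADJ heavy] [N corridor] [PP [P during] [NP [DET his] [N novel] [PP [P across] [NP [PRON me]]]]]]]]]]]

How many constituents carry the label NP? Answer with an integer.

7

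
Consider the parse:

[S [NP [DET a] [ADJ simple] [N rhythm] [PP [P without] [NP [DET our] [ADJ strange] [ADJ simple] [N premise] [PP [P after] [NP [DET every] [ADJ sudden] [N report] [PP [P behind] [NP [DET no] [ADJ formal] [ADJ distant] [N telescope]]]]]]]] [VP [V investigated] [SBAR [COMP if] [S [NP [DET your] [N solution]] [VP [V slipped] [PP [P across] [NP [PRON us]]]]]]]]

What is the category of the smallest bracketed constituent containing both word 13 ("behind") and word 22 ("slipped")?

S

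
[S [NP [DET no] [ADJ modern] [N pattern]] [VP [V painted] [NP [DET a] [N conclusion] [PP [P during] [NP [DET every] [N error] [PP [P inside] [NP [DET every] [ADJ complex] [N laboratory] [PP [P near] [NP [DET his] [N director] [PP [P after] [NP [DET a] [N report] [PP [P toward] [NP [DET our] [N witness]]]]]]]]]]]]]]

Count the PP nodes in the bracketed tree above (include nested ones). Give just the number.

Listing each PP by its span: [PP during every error inside every complex laboratory near his director after a report toward our witness]; [PP inside every complex laboratory near his director after a report toward our witness]; [PP near his director after a report toward our witness]; [PP after a report toward our witness]; [PP toward our witness] — that makes 5.

5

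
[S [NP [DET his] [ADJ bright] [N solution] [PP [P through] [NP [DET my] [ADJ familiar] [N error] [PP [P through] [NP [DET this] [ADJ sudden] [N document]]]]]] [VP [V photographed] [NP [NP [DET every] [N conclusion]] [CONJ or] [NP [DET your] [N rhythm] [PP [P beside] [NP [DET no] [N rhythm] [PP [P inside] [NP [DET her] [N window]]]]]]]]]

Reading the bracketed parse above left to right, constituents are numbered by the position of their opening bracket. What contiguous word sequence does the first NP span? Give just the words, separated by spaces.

The NP opening brackets appear, in order, over: "his bright solution through my familiar error through this sudden document"; "my familiar error through this sudden document"; "this sudden document"; "every conclusion or your rhythm beside no rhythm inside her window"; "every conclusion"; "your rhythm beside no rhythm inside her window"; "no rhythm inside her window"; "her window". The first one spans "his bright solution through my familiar error through this sudden document".

his bright solution through my familiar error through this sudden document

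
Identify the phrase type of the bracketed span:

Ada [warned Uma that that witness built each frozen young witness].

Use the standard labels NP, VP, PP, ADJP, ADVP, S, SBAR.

VP

The bracketed span "warned Uma that that witness built each frozen young witness" is headed by "warned", making it a verb phrase (VP).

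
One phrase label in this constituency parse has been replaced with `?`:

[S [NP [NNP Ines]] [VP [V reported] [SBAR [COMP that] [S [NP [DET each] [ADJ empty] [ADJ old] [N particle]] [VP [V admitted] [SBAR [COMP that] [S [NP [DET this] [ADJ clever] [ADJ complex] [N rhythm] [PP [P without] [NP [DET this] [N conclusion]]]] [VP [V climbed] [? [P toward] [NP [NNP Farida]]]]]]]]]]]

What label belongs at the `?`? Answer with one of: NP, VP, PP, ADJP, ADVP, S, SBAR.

Looking at what the `?` directly dominates — P 'toward', NP — this is a prepositional phrase (PP).

PP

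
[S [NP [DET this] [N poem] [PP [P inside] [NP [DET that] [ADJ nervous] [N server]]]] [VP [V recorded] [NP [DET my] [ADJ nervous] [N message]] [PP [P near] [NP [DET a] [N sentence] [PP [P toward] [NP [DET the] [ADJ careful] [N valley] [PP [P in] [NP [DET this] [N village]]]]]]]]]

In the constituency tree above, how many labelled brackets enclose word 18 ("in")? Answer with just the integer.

Counting open brackets not yet closed at "in": [S [VP [PP [NP [PP [NP [PP [P = 8.

8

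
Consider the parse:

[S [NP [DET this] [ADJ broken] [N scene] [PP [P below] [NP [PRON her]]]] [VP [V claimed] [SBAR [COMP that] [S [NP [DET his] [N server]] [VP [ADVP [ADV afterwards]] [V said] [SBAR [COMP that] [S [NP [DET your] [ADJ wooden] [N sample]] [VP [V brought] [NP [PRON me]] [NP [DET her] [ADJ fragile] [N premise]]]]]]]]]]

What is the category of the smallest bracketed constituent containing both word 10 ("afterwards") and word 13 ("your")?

VP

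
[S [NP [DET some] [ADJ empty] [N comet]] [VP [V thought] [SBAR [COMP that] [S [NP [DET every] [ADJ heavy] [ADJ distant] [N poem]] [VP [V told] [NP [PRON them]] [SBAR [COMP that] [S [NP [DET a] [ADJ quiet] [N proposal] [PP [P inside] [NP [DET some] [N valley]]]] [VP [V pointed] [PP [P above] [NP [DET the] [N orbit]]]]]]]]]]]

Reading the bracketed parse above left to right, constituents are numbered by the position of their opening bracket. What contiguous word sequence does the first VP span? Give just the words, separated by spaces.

thought that every heavy distant poem told them that a quiet proposal inside some valley pointed above the orbit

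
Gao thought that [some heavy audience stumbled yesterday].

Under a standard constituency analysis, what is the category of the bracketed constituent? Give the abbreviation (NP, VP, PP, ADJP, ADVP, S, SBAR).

S

The bracketed span "some heavy audience stumbled yesterday" is headed by "stumbled", making it a clause (S).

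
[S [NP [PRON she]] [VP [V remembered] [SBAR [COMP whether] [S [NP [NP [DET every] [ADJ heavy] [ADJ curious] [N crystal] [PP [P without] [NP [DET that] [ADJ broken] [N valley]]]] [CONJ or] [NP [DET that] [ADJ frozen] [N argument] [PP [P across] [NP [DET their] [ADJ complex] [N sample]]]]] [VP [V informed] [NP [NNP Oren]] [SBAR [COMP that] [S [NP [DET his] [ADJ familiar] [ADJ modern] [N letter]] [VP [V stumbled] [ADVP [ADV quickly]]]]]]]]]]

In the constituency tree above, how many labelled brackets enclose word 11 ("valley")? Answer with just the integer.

9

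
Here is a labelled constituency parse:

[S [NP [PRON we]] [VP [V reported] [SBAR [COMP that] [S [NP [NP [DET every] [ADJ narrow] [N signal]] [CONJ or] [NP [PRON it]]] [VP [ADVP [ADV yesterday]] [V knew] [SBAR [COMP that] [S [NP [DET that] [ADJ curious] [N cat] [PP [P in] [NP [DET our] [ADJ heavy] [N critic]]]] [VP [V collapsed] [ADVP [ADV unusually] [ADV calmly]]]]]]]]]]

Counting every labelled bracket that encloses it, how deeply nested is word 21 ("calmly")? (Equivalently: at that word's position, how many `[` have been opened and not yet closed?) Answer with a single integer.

Path from the root down to the word: S → VP → SBAR → S → VP → SBAR → S → VP → ADVP → ADV. That is 10 enclosing brackets.

10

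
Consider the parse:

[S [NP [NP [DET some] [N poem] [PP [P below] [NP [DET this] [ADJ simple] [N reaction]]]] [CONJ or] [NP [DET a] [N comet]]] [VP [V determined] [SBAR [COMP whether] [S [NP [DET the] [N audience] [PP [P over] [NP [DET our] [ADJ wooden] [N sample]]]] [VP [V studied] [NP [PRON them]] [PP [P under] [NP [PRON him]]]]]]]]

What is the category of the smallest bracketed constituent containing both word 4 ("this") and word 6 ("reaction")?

Both words fall inside [NP this simple reaction] (words 4–6), and no smaller constituent contains them both. Label: NP.

NP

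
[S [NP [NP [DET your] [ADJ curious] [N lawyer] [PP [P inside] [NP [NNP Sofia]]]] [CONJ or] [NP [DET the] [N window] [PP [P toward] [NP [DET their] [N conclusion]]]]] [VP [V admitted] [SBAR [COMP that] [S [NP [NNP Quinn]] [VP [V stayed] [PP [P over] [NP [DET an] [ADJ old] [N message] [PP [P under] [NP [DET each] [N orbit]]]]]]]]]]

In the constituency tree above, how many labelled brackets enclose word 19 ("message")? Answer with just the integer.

8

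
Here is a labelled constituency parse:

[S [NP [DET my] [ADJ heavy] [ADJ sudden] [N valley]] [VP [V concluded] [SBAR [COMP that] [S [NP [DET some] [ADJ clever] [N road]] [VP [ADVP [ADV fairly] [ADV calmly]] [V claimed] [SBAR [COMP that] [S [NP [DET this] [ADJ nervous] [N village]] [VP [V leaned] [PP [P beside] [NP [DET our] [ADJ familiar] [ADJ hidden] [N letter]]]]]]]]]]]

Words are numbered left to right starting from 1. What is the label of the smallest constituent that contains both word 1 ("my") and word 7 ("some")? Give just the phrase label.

S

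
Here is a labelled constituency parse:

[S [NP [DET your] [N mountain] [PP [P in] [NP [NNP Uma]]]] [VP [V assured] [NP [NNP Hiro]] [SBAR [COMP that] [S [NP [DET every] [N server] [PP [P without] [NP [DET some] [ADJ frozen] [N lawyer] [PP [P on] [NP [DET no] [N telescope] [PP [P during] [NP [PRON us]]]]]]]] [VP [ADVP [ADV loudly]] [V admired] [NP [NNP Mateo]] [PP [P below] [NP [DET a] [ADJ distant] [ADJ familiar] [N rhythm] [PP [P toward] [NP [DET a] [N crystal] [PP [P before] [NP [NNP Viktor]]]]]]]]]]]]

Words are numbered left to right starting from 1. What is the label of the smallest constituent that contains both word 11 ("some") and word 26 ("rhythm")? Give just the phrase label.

The smallest bracket enclosing both words is [S every server without some frozen lawyer on no telescope during us loudly admired Mateo below a distant familiar rhythm toward a crystal before Viktor], so the label is S.

S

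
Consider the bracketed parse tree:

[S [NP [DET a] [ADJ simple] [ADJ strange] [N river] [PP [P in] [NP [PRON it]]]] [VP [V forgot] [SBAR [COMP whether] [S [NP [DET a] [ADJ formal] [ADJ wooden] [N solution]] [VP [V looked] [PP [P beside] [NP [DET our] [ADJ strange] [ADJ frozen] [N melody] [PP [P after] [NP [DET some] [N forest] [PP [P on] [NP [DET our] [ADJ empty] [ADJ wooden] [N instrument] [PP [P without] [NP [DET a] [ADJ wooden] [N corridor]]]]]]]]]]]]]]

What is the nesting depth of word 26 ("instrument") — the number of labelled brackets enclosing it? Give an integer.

12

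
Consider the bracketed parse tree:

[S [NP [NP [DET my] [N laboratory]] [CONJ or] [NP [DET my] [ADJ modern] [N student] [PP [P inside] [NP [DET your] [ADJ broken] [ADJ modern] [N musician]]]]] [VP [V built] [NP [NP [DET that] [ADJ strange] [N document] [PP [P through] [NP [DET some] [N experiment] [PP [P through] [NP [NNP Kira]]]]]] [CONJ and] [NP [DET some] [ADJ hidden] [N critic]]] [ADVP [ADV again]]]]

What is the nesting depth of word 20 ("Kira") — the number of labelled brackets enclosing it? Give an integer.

Path from the root down to the word: S → VP → NP → NP → PP → NP → PP → NP → NNP. That is 9 enclosing brackets.

9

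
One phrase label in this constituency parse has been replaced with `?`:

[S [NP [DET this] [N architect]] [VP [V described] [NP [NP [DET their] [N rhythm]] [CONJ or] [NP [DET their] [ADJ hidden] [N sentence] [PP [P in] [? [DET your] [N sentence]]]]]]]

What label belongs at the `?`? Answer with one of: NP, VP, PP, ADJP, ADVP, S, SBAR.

Looking at what the `?` directly dominates — DET 'your', N 'sentence' — this is a noun phrase (NP).

NP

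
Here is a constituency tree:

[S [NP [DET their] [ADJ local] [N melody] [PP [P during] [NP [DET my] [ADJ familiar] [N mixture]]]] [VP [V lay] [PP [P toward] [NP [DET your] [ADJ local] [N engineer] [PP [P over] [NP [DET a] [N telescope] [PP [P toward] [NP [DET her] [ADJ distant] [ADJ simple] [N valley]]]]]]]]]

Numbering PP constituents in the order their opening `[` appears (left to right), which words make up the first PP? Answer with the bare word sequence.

The PP opening brackets appear, in order, over: "during my familiar mixture"; "toward your local engineer over a telescope toward her distant simple valley"; "over a telescope toward her distant simple valley"; "toward her distant simple valley". The first one spans "during my familiar mixture".

during my familiar mixture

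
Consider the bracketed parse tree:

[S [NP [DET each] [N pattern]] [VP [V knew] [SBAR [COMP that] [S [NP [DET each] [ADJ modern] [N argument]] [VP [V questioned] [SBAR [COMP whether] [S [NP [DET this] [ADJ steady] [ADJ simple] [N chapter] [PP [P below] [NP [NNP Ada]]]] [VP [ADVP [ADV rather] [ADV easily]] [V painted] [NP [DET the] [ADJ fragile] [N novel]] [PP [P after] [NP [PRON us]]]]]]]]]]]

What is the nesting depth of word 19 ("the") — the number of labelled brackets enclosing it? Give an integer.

10

Path from the root down to the word: S → VP → SBAR → S → VP → SBAR → S → VP → NP → DET. That is 10 enclosing brackets.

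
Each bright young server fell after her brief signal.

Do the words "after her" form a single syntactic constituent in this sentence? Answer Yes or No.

No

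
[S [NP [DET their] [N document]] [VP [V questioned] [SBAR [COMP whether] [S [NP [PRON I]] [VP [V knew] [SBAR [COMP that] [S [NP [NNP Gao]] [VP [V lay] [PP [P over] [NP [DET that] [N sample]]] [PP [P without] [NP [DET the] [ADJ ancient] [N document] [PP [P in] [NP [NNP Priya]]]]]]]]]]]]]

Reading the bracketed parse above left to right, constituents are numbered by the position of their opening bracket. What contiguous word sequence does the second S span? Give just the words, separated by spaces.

I knew that Gao lay over that sample without the ancient document in Priya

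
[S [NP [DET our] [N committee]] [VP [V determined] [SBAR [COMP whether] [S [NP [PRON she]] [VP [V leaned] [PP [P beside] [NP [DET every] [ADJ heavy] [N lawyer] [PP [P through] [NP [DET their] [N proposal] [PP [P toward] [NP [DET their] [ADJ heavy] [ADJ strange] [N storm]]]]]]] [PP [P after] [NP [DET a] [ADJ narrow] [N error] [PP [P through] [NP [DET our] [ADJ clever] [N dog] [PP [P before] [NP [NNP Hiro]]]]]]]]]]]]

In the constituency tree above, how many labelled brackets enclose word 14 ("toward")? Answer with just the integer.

11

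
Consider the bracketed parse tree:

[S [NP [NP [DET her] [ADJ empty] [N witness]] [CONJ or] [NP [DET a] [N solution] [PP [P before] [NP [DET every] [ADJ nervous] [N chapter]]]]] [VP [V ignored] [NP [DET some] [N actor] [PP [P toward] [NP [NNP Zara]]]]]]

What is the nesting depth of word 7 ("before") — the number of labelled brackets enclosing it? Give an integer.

5

The word sits inside P, which is inside PP, inside NP, inside NP, inside S — 5 brackets in all.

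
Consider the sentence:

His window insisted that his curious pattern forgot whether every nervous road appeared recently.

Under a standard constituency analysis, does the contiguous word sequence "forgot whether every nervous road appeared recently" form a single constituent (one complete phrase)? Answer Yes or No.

Yes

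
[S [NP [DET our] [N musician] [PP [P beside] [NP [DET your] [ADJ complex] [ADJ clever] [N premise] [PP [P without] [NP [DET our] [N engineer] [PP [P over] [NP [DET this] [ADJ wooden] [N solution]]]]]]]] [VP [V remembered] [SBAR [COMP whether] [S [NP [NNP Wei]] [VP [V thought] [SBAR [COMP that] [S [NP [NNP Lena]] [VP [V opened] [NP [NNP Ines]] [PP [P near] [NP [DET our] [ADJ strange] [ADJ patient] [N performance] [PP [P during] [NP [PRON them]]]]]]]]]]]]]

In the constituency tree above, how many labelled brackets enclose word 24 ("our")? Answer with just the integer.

11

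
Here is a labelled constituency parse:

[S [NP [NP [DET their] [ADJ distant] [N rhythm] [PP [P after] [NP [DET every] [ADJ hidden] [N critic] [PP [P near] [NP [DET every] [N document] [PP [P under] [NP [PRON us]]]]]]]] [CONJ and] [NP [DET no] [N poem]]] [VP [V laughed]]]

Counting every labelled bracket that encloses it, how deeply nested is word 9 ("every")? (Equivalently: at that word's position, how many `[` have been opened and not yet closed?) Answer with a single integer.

The word sits inside DET, which is inside NP, inside PP, inside NP, inside PP, inside NP, inside NP, inside S — 8 brackets in all.

8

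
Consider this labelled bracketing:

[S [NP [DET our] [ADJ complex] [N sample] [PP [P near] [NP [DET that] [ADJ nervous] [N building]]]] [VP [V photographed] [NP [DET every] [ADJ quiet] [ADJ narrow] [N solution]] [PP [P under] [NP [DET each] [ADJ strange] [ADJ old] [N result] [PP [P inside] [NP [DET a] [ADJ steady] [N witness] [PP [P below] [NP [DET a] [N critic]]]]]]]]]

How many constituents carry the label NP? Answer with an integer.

6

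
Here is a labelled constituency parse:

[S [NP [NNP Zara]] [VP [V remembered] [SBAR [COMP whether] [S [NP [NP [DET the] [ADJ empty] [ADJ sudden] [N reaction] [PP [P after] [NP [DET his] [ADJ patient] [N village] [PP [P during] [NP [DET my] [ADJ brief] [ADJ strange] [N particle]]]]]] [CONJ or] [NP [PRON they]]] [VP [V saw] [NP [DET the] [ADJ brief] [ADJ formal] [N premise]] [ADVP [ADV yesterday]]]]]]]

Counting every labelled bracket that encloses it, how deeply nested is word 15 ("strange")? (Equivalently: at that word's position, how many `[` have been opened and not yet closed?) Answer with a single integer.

11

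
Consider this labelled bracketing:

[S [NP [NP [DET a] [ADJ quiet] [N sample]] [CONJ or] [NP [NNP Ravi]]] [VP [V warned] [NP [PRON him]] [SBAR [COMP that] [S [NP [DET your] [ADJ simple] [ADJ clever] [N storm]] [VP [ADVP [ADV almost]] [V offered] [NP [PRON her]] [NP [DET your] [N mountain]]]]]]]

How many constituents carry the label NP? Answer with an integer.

7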